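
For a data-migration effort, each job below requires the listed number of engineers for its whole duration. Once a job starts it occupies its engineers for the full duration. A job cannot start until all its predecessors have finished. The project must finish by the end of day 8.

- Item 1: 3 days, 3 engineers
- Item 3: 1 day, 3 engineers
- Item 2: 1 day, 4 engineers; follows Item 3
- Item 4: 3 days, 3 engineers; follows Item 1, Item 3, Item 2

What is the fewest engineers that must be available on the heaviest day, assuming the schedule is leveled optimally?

4

Early-start (Item 1@1, Item 3@1, Item 2@2, Item 4@4) gives peak 7: d1:6  d2:7  d3:3  d4:3  d5:3  d6:3  d7:0  d8:0.
Shift Item 3→4, Item 2→5, Item 4→6.
Schedule Item 1@1, Item 3@4, Item 2@5, Item 4@6: d1:3  d2:3  d3:3  d4:3  d5:4  d6:3  d7:3  d8:3 — peak 4.
Total engineer-days = 25 over 8 days ⇒ peak ≥ ⌈25/8⌉ = 4, so 4 is optimal.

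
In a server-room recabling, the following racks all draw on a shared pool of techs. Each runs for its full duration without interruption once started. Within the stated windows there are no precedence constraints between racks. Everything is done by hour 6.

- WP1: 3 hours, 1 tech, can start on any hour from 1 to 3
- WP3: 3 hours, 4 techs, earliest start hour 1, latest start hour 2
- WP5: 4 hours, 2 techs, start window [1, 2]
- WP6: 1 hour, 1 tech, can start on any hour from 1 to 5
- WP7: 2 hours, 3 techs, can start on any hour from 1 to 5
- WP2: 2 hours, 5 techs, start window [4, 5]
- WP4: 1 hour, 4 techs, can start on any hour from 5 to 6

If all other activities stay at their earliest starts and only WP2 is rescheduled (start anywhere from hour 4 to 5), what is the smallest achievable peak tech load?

WP2@4: h1:11  h2:10  h3:7  h4:7  h5:9  h6:0 → peak 11
WP2@5: h1:11  h2:10  h3:7  h4:2  h5:9  h6:5 → peak 11
Best is WP2@4, peak 11.

11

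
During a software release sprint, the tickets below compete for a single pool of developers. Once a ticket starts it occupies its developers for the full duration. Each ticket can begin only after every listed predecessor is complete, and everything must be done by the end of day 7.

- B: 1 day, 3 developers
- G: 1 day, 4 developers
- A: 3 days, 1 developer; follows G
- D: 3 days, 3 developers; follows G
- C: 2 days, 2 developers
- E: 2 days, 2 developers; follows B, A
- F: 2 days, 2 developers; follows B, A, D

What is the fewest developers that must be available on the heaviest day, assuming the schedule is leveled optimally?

Early-start (B@1, G@1, A@2, D@2, C@1, E@5, F@5) gives peak 9: d1:9  d2:6  d3:4  d4:4  d5:4  d6:4  d7:0.
Shift G→2, A→3, D→3, E→6, F→6.
Schedule B@1, G@2, A@3, D@3, C@1, E@6, F@6: d1:5  d2:6  d3:4  d4:4  d5:4  d6:4  d7:4 — peak 6.

6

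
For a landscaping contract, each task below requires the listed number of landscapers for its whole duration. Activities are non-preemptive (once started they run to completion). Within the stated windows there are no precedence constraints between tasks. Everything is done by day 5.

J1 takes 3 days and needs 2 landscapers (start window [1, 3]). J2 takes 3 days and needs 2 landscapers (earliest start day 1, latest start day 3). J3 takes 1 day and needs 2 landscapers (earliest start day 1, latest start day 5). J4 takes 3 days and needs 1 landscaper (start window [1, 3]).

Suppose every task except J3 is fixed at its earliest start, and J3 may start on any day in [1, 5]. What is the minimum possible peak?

5

J3@1: d1:7  d2:5  d3:5  d4:0  d5:0 → peak 7
J3@2: d1:5  d2:7  d3:5  d4:0  d5:0 → peak 7
J3@3: d1:5  d2:5  d3:7  d4:0  d5:0 → peak 7
J3@4: d1:5  d2:5  d3:5  d4:2  d5:0 → peak 5
J3@5: d1:5  d2:5  d3:5  d4:0  d5:2 → peak 5
Best is J3@4, peak 5.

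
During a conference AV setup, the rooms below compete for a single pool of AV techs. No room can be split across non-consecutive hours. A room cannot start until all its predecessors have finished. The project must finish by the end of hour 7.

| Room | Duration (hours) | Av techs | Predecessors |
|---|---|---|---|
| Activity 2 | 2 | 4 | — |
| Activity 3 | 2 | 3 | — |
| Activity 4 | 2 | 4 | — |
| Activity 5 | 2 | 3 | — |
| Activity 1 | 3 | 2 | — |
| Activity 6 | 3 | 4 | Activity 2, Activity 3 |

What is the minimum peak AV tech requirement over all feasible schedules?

7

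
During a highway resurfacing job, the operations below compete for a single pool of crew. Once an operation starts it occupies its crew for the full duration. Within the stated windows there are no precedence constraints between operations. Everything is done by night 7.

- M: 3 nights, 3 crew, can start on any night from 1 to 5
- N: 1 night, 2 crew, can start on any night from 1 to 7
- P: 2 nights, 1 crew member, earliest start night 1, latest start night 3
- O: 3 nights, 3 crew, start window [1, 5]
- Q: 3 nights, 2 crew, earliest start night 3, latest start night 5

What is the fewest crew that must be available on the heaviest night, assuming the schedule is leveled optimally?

Early-start (M@1, N@1, P@1, O@1, Q@3) gives peak 9: n1:9  n2:7  n3:8  n4:2  n5:2  n6:0  n7:0.
Shift P→2, O→4, Q→4.
Schedule M@1, N@1, P@2, O@4, Q@4: n1:5  n2:4  n3:4  n4:5  n5:5  n6:5  n7:0 — peak 5.

5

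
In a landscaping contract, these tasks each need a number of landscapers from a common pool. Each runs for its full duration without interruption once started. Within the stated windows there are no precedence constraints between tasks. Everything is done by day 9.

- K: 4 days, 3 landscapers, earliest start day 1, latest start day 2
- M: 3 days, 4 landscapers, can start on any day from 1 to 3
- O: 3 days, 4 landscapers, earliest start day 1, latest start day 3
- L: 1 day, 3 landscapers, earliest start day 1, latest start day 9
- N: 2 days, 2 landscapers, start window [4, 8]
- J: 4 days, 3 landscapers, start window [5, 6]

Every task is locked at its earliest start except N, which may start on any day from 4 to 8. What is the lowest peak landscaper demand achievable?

14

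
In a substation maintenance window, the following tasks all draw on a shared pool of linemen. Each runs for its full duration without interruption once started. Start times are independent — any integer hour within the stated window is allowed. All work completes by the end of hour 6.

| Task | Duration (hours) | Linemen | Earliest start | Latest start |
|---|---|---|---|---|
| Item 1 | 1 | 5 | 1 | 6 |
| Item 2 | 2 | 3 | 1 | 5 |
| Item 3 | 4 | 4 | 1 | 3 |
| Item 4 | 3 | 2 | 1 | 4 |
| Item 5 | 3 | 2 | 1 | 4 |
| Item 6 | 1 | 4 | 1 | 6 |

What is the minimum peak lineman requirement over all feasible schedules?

8

Early-start (Item 1@1, Item 2@1, Item 3@1, Item 4@1, Item 5@1, Item 6@1) gives peak 20: h1:20  h2:11  h3:8  h4:4  h5:0  h6:0.
Shift Item 3→2, Item 4→3, Item 5→3, Item 6→6.
Schedule Item 1@1, Item 2@1, Item 3@2, Item 4@3, Item 5@3, Item 6@6: h1:8  h2:7  h3:8  h4:8  h5:8  h6:4 — peak 8.
Total lineman-hours = 43 over 6 hours ⇒ peak ≥ ⌈43/6⌉ = 8, so 8 is optimal.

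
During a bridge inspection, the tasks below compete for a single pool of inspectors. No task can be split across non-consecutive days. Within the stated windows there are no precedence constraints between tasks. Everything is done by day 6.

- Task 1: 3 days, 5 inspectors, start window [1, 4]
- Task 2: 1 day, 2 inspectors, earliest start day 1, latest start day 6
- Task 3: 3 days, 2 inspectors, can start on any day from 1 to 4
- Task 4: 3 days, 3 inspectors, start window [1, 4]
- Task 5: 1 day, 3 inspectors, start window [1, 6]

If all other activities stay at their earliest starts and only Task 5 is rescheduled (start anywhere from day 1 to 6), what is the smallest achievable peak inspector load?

Task 5@1: d1:15  d2:10  d3:10  d4:0  d5:0  d6:0 → peak 15
Task 5@2: d1:12  d2:13  d3:10  d4:0  d5:0  d6:0 → peak 13
Task 5@3: d1:12  d2:10  d3:13  d4:0  d5:0  d6:0 → peak 13
Task 5@4: d1:12  d2:10  d3:10  d4:3  d5:0  d6:0 → peak 12
Task 5@5: d1:12  d2:10  d3:10  d4:0  d5:3  d6:0 → peak 12
Task 5@6: d1:12  d2:10  d3:10  d4:0  d5:0  d6:3 → peak 12
Best is Task 5@4, peak 12.

12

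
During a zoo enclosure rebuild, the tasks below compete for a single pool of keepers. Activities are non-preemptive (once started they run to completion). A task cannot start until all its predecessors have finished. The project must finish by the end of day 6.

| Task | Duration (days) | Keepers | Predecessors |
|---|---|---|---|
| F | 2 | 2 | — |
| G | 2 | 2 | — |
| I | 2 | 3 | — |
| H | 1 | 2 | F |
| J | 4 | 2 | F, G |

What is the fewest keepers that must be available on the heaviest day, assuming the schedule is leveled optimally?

5

Early-start (F@1, G@1, I@1, H@3, J@3) gives peak 7: d1:7  d2:7  d3:4  d4:2  d5:2  d6:2.
Shift I→3, H→5.
Schedule F@1, G@1, I@3, H@5, J@3: d1:4  d2:4  d3:5  d4:5  d5:4  d6:2 — peak 5.
No arrangement of the 20 feasible schedules does better.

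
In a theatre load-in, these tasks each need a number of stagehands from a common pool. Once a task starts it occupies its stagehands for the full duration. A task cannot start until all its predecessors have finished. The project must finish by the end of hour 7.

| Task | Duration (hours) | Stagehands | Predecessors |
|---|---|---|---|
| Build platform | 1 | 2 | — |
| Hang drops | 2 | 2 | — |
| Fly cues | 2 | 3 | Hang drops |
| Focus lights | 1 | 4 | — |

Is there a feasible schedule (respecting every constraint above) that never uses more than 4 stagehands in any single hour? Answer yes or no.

yes

Schedule Build platform@1, Hang drops@1, Fly cues@3, Focus lights@5: h1:4  h2:2  h3:3  h4:3  h5:4  h6:0  h7:0 — peak 4 ≤ 4.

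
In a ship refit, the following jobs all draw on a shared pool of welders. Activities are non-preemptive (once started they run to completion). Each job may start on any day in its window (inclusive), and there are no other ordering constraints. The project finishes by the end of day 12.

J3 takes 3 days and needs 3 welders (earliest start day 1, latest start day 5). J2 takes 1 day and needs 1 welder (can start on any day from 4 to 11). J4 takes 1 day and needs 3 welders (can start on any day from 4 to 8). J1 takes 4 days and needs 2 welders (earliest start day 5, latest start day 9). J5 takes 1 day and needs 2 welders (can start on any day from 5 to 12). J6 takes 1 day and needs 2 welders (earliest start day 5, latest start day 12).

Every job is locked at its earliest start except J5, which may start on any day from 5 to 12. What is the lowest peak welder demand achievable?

4

J5@5: d1:3  d2:3  d3:3  d4:4  d5:6  d6:2  d7:2  d8:2  d9:0  d10:0  d11:0  d12:0 → peak 6
J5@6: d1:3  d2:3  d3:3  d4:4  d5:4  d6:4  d7:2  d8:2  d9:0  d10:0  d11:0  d12:0 → peak 4
J5@7: d1:3  d2:3  d3:3  d4:4  d5:4  d6:2  d7:4  d8:2  d9:0  d10:0  d11:0  d12:0 → peak 4
J5@8: d1:3  d2:3  d3:3  d4:4  d5:4  d6:2  d7:2  d8:4  d9:0  d10:0  d11:0  d12:0 → peak 4
J5@9: d1:3  d2:3  d3:3  d4:4  d5:4  d6:2  d7:2  d8:2  d9:2  d10:0  d11:0  d12:0 → peak 4
J5@10: d1:3  d2:3  d3:3  d4:4  d5:4  d6:2  d7:2  d8:2  d9:0  d10:2  d11:0  d12:0 → peak 4
J5@11: d1:3  d2:3  d3:3  d4:4  d5:4  d6:2  d7:2  d8:2  d9:0  d10:0  d11:2  d12:0 → peak 4
J5@12: d1:3  d2:3  d3:3  d4:4  d5:4  d6:2  d7:2  d8:2  d9:0  d10:0  d11:0  d12:2 → peak 4
Best is J5@6, peak 4.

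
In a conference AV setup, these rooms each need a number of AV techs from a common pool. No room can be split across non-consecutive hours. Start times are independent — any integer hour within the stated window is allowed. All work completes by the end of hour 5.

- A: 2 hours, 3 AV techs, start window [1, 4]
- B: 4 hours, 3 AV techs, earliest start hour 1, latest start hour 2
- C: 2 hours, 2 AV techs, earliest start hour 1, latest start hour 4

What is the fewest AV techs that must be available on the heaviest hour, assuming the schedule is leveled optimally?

6

Early-start (A@1, B@1, C@1) gives peak 8: h1:8  h2:8  h3:3  h4:3  h5:0.
Shift C→3.
Schedule A@1, B@1, C@3: h1:6  h2:6  h3:5  h4:5  h5:0 — peak 6.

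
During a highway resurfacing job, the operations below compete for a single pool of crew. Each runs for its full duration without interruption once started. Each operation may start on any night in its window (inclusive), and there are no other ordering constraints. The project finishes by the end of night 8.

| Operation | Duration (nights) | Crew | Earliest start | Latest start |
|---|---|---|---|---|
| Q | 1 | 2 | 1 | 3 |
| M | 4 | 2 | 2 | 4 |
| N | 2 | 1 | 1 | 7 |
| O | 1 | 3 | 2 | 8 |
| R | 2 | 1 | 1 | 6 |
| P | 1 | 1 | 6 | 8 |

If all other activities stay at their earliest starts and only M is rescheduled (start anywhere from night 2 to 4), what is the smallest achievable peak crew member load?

M@2: n1:4  n2:7  n3:2  n4:2  n5:2  n6:1  n7:0  n8:0 → peak 7
M@3: n1:4  n2:5  n3:2  n4:2  n5:2  n6:3  n7:0  n8:0 → peak 5
M@4: n1:4  n2:5  n3:0  n4:2  n5:2  n6:3  n7:2  n8:0 → peak 5
Best is M@3, peak 5.

5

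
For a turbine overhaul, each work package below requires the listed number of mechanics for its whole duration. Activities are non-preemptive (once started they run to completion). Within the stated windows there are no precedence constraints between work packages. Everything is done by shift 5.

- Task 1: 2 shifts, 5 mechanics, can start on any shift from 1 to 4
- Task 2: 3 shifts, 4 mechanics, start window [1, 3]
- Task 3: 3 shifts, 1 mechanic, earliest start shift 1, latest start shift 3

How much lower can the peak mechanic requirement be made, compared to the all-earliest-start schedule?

5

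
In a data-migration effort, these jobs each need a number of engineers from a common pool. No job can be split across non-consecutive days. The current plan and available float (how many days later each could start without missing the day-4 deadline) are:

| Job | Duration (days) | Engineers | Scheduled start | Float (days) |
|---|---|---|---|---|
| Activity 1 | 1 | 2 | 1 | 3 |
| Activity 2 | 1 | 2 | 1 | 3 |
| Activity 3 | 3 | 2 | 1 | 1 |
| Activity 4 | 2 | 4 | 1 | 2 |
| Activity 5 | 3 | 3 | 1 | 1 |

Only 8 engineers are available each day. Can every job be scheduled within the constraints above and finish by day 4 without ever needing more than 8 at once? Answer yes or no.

The minimum achievable peak is 9; 8 < 9, so no feasible schedule stays within the cap.

no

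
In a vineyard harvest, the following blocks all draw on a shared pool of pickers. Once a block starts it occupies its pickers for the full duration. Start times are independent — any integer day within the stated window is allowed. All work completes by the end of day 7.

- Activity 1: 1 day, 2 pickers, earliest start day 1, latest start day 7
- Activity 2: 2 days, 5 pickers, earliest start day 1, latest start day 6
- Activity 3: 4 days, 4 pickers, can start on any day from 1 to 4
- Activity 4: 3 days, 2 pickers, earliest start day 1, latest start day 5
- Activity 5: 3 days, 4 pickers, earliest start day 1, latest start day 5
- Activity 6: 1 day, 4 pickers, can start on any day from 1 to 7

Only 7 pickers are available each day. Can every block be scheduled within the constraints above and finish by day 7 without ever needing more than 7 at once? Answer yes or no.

Total picker-days = 50; over 7 days the average is 50/7 > 7, so some day must exceed 7.

no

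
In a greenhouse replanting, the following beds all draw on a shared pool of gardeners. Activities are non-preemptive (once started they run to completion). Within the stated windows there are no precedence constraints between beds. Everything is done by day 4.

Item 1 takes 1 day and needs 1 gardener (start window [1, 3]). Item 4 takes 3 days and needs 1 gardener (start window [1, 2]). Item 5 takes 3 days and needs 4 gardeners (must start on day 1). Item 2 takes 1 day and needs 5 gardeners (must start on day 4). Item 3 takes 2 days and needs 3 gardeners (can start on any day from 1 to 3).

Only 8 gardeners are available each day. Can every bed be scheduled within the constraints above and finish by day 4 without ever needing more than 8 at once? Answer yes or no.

Schedule Item 1@1, Item 4@1, Item 5@1, Item 2@4, Item 3@2: d1:6  d2:8  d3:8  d4:5 — peak 8 ≤ 8.

yes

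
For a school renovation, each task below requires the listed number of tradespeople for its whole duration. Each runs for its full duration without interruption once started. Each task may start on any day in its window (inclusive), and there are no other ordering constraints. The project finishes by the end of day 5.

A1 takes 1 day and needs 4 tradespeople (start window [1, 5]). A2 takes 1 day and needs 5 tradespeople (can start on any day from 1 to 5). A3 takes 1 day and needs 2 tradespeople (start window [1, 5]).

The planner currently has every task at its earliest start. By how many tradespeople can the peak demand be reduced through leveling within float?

Early-start peak: d1:11  d2:0  d3:0  d4:0  d5:0 ⇒ 11.
Leveled (A1@1, A2@2, A3@3): d1:4  d2:5  d3:2  d4:0  d5:0 ⇒ 5.
Reduction 11 − 5 = 6.

6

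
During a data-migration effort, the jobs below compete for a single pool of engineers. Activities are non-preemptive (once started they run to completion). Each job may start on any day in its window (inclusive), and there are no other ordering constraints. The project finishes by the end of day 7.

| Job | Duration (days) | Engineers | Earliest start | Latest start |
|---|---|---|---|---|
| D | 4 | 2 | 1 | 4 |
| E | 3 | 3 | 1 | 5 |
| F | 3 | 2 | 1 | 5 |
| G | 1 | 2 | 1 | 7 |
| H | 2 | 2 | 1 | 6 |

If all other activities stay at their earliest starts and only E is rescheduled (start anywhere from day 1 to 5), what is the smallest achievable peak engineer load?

E@1: d1:11  d2:9  d3:7  d4:2  d5:0  d6:0  d7:0 → peak 11
E@2: d1:8  d2:9  d3:7  d4:5  d5:0  d6:0  d7:0 → peak 9
E@3: d1:8  d2:6  d3:7  d4:5  d5:3  d6:0  d7:0 → peak 8
E@4: d1:8  d2:6  d3:4  d4:5  d5:3  d6:3  d7:0 → peak 8
E@5: d1:8  d2:6  d3:4  d4:2  d5:3  d6:3  d7:3 → peak 8
Best is E@3, peak 8.

8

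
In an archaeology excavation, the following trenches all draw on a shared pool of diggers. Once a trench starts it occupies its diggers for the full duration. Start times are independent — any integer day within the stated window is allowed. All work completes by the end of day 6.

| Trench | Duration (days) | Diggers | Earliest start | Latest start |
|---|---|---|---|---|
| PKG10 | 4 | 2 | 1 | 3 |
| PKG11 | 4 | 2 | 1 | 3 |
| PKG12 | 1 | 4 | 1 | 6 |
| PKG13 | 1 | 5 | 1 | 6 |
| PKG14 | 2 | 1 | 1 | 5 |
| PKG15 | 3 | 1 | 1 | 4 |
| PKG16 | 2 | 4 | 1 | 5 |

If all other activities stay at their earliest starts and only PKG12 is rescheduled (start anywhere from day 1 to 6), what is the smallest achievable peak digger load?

15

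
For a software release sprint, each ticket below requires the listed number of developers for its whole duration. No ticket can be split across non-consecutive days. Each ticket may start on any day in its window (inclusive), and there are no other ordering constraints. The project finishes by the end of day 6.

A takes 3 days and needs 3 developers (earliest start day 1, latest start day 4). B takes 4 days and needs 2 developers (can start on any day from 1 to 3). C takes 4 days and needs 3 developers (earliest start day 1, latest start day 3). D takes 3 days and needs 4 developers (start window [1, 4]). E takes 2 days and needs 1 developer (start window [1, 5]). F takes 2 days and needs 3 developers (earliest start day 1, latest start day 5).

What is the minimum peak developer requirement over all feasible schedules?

Early-start (A@1, B@1, C@1, D@1, E@1, F@1) gives peak 16: d1:16  d2:16  d3:12  d4:5  d5:0  d6:0.
Shift D→4, F→5.
Schedule A@1, B@1, C@1, D@4, E@1, F@5: d1:9  d2:9  d3:8  d4:9  d5:7  d6:7 — peak 9.
Total developer-days = 49 over 6 days ⇒ peak ≥ ⌈49/6⌉ = 9, so 9 is optimal.

9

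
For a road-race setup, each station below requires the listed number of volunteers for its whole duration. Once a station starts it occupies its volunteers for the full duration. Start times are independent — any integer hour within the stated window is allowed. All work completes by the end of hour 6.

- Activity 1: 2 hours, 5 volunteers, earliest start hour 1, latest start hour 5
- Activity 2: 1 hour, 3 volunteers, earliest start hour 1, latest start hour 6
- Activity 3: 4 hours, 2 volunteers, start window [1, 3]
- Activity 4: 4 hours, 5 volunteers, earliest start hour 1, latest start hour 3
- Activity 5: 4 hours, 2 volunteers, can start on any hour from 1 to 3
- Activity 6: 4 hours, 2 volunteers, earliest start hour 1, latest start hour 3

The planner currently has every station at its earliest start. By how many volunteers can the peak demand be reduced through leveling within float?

8

Early-start peak: h1:19  h2:16  h3:11  h4:11  h5:0  h6:0 ⇒ 19.
Leveled (Activity 1@1, Activity 2@1, Activity 3@1, Activity 4@3, Activity 5@2, Activity 6@2): h1:10  h2:11  h3:11  h4:11  h5:9  h6:5 ⇒ 11.
Reduction 19 − 11 = 8.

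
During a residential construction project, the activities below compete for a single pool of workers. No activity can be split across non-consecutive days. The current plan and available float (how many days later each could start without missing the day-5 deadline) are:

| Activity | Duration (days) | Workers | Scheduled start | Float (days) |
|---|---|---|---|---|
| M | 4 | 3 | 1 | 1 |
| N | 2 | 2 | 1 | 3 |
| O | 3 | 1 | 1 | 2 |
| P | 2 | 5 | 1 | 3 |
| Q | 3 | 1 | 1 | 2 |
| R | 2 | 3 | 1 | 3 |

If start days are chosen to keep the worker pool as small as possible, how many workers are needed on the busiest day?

9

Early-start (M@1, N@1, O@1, P@1, Q@1, R@1) gives peak 15: d1:15  d2:15  d3:5  d4:3  d5:0.
Shift P→4, Q→3.
Schedule M@1, N@1, O@1, P@4, Q@3, R@1: d1:9  d2:9  d3:5  d4:9  d5:6 — peak 9.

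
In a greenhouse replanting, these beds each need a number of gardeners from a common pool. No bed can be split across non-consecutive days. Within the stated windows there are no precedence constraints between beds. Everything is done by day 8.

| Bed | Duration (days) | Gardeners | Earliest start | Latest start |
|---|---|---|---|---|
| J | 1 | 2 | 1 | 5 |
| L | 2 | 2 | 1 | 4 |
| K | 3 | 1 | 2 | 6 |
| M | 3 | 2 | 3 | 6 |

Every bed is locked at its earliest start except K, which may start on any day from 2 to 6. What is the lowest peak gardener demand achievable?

K@2: d1:4  d2:3  d3:3  d4:3  d5:2  d6:0  d7:0  d8:0 → peak 4
K@3: d1:4  d2:2  d3:3  d4:3  d5:3  d6:0  d7:0  d8:0 → peak 4
K@4: d1:4  d2:2  d3:2  d4:3  d5:3  d6:1  d7:0  d8:0 → peak 4
K@5: d1:4  d2:2  d3:2  d4:2  d5:3  d6:1  d7:1  d8:0 → peak 4
K@6: d1:4  d2:2  d3:2  d4:2  d5:2  d6:1  d7:1  d8:1 → peak 4
Best is K@2, peak 4.

4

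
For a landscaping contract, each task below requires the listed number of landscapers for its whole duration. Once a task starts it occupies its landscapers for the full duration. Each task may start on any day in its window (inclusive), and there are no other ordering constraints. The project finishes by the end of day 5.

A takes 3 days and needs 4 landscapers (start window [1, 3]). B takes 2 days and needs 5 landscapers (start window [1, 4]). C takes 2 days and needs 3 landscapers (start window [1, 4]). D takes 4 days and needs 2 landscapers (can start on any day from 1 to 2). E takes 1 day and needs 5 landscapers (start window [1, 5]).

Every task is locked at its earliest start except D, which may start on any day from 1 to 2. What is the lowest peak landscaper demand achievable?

17

D@1: d1:19  d2:14  d3:6  d4:2  d5:0 → peak 19
D@2: d1:17  d2:14  d3:6  d4:2  d5:2 → peak 17
Best is D@2, peak 17.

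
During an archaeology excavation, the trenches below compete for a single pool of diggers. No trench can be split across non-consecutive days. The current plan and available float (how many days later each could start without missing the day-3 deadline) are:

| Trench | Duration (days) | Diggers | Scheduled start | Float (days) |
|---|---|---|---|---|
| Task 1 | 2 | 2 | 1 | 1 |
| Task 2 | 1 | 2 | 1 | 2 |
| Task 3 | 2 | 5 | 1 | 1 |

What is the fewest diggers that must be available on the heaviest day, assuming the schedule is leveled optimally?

7

Early-start (Task 1@1, Task 2@1, Task 3@1) gives peak 9: d1:9  d2:7  d3:0.
Shift Task 3→2.
Schedule Task 1@1, Task 2@1, Task 3@2: d1:4  d2:7  d3:5 — peak 7.
No arrangement of the 12 feasible schedules does better.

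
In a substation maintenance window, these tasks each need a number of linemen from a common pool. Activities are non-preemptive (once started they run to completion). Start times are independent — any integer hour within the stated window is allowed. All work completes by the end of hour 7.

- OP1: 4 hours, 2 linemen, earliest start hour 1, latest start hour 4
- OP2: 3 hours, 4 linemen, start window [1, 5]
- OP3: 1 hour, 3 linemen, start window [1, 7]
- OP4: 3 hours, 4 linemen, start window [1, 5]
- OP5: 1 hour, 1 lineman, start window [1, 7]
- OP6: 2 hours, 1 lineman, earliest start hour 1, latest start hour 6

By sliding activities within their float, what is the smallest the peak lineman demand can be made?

6

Early-start (OP1@1, OP2@1, OP3@1, OP4@1, OP5@1, OP6@1) gives peak 15: h1:15  h2:11  h3:10  h4:2  h5:0  h6:0  h7:0.
Shift OP3→4, OP4→5, OP5→4, OP6→5.
Schedule OP1@1, OP2@1, OP3@4, OP4@5, OP5@4, OP6@5: h1:6  h2:6  h3:6  h4:6  h5:5  h6:5  h7:4 — peak 6.
Total lineman-hours = 38 over 7 hours ⇒ peak ≥ ⌈38/7⌉ = 6, so 6 is optimal.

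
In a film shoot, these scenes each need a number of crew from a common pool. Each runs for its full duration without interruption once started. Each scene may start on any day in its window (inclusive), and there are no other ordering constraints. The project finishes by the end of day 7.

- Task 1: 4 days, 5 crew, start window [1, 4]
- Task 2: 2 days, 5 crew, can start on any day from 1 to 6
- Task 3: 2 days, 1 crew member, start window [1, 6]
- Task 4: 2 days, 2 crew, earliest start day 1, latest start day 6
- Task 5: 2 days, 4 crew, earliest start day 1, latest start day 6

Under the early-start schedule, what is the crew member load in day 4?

At early start, day 4 has: Task 1.
Demand: 5 = 5.

5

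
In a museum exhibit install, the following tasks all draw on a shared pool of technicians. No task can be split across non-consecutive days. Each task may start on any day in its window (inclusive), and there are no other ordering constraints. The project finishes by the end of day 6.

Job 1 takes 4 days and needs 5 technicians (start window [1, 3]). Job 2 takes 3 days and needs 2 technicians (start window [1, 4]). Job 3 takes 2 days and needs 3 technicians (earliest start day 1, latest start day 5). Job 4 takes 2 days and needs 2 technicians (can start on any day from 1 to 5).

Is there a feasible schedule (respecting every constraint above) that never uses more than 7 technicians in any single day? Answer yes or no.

Schedule Job 1@1, Job 2@1, Job 3@5, Job 4@4: d1:7  d2:7  d3:7  d4:7  d5:5  d6:3 — peak 7 ≤ 7.

yes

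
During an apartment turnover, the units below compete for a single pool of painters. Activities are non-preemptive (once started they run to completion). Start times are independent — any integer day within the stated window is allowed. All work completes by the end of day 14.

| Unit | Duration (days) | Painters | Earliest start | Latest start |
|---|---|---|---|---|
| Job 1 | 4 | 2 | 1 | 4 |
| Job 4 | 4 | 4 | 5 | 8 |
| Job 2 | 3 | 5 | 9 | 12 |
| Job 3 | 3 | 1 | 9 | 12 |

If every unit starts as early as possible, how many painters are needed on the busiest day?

Early-start schedule: Job 1@1, Job 4@5, Job 2@9, Job 3@9.
Load per day: day 1: 2, day 2: 2, day 3: 2, day 4: 2, day 5: 4, day 6: 4, day 7: 4, day 8: 4, day 9: 6, day 10: 6, day 11: 6, day 12: 0, day 13: 0, day 14: 0.
Peak is 6.

6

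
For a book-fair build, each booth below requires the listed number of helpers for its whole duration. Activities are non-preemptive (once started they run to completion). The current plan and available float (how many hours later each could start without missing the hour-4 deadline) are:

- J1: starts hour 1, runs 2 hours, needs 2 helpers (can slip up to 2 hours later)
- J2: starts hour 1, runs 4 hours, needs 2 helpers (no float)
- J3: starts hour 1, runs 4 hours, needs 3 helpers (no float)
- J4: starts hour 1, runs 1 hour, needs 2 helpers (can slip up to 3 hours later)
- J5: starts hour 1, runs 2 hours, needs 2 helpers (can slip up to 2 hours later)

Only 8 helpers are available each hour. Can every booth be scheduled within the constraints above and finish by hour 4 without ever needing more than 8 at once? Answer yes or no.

no

The minimum achievable peak is 9; 8 < 9, so no feasible schedule stays within the cap.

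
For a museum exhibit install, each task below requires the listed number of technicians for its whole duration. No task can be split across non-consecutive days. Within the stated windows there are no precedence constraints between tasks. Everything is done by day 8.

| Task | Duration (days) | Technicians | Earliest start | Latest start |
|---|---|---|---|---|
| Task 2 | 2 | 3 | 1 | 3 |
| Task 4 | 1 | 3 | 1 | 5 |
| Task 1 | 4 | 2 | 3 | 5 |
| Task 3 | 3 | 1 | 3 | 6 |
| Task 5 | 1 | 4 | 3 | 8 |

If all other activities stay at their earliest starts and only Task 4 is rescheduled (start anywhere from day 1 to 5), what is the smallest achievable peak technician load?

Task 4@1: d1:6  d2:3  d3:7  d4:3  d5:3  d6:2  d7:0  d8:0 → peak 7
Task 4@2: d1:3  d2:6  d3:7  d4:3  d5:3  d6:2  d7:0  d8:0 → peak 7
Task 4@3: d1:3  d2:3  d3:10  d4:3  d5:3  d6:2  d7:0  d8:0 → peak 10
Task 4@4: d1:3  d2:3  d3:7  d4:6  d5:3  d6:2  d7:0  d8:0 → peak 7
Task 4@5: d1:3  d2:3  d3:7  d4:3  d5:6  d6:2  d7:0  d8:0 → peak 7
Best is Task 4@1, peak 7.

7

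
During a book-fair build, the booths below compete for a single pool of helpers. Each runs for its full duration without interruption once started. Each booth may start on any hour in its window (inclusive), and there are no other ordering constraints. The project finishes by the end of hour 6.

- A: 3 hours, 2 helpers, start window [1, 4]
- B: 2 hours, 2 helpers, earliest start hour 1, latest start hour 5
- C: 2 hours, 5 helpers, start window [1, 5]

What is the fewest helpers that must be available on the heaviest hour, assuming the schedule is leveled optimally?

5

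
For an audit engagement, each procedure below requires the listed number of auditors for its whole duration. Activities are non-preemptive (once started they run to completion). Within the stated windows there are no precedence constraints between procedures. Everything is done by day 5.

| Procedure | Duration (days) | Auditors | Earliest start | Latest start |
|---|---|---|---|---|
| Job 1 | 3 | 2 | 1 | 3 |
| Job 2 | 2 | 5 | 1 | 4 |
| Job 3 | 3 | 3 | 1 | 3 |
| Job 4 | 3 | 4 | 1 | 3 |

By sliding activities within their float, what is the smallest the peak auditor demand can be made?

9

Early-start (Job 1@1, Job 2@1, Job 3@1, Job 4@1) gives peak 14: d1:14  d2:14  d3:9  d4:0  d5:0.
Shift Job 3→3, Job 4→3.
Schedule Job 1@1, Job 2@1, Job 3@3, Job 4@3: d1:7  d2:7  d3:9  d4:7  d5:7 — peak 9.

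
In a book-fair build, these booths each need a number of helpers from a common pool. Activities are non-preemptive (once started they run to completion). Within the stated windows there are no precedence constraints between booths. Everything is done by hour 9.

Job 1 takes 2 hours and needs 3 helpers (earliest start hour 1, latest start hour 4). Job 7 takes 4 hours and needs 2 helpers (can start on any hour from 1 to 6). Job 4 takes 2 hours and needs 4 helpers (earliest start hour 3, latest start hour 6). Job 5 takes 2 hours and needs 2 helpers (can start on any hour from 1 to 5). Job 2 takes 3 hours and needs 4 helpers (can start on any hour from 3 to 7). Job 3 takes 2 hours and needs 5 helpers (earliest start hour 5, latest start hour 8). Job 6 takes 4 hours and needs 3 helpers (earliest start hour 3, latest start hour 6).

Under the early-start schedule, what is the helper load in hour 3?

13

At early start, hour 3 has: Job 7, Job 4, Job 2, Job 6.
Demand: 2 + 4 + 4 + 3 = 13.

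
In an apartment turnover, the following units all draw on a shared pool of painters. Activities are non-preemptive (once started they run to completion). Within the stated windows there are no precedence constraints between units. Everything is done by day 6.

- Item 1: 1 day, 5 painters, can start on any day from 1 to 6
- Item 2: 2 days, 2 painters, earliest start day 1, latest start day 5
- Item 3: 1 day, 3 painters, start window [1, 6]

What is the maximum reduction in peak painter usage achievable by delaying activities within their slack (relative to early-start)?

5

Early-start peak: d1:10  d2:2  d3:0  d4:0  d5:0  d6:0 ⇒ 10.
Leveled (Item 1@1, Item 2@2, Item 3@2): d1:5  d2:5  d3:2  d4:0  d5:0  d6:0 ⇒ 5.
Reduction 10 − 5 = 5.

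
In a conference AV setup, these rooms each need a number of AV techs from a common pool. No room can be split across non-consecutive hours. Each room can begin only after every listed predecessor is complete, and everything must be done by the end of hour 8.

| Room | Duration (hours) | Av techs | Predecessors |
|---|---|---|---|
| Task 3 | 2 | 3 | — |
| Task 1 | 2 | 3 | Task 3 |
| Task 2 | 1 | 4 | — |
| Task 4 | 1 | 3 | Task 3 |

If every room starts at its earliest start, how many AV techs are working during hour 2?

At early start, hour 2 has: Task 3.
Demand: 3 = 3.

3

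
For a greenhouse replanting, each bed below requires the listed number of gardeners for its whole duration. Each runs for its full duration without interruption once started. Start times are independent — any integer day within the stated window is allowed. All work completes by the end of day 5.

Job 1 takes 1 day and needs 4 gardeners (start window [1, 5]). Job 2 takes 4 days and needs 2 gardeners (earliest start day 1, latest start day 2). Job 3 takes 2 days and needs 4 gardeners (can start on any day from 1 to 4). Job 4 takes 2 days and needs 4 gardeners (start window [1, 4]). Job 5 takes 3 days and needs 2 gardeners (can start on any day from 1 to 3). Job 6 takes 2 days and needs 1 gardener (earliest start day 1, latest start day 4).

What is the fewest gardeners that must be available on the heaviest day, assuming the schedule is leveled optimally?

Early-start (Job 1@1, Job 2@1, Job 3@1, Job 4@1, Job 5@1, Job 6@1) gives peak 17: d1:17  d2:13  d3:4  d4:2  d5:0.
Shift Job 3→2, Job 4→4, Job 6→4.
Schedule Job 1@1, Job 2@1, Job 3@2, Job 4@4, Job 5@1, Job 6@4: d1:8  d2:8  d3:8  d4:7  d5:5 — peak 8.
Total gardener-days = 36 over 5 days ⇒ peak ≥ ⌈36/5⌉ = 8, so 8 is optimal.

8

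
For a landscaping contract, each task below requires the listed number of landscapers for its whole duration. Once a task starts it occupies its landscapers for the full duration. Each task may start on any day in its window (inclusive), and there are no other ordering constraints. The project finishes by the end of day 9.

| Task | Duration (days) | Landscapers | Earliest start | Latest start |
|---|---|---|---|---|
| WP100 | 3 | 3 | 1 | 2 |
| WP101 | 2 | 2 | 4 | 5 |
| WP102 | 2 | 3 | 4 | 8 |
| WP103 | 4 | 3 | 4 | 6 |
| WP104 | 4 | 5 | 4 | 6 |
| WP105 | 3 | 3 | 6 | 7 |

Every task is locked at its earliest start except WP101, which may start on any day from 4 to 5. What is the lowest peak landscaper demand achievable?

WP101@4: d1:3  d2:3  d3:3  d4:13  d5:13  d6:11  d7:11  d8:3  d9:0 → peak 13
WP101@5: d1:3  d2:3  d3:3  d4:11  d5:13  d6:13  d7:11  d8:3  d9:0 → peak 13
Best is WP101@4, peak 13.

13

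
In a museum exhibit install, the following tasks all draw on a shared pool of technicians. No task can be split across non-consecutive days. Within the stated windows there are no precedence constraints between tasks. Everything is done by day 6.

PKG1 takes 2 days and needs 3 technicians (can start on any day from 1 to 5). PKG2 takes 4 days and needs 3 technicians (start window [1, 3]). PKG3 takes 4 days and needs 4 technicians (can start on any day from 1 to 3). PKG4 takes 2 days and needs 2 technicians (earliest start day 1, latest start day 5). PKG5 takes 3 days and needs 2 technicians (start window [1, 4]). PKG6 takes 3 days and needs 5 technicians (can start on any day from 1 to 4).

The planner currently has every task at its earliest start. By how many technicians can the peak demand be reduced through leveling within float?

7

Early-start peak: d1:19  d2:19  d3:14  d4:7  d5:0  d6:0 ⇒ 19.
Leveled (PKG1@1, PKG2@1, PKG3@1, PKG4@5, PKG5@1, PKG6@4): d1:12  d2:12  d3:9  d4:12  d5:7  d6:7 ⇒ 12.
Reduction 19 − 12 = 7.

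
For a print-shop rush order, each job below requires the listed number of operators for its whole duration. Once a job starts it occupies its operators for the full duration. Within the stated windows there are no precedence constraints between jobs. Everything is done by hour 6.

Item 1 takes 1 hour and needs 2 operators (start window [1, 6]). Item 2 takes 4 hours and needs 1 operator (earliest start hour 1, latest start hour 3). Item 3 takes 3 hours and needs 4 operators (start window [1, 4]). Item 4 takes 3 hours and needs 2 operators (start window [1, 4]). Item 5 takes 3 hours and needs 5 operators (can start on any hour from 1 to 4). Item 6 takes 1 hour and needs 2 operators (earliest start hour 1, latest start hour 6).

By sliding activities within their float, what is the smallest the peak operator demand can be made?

7

Early-start (Item 1@1, Item 2@1, Item 3@1, Item 4@1, Item 5@1, Item 6@1) gives peak 16: h1:16  h2:12  h3:12  h4:1  h5:0  h6:0.
Shift Item 2→3, Item 3→4, Item 4→4, Item 6→2.
Schedule Item 1@1, Item 2@3, Item 3@4, Item 4@4, Item 5@1, Item 6@2: h1:7  h2:7  h3:6  h4:7  h5:7  h6:7 — peak 7.
Total operator-hours = 41 over 6 hours ⇒ peak ≥ ⌈41/6⌉ = 7, so 7 is optimal.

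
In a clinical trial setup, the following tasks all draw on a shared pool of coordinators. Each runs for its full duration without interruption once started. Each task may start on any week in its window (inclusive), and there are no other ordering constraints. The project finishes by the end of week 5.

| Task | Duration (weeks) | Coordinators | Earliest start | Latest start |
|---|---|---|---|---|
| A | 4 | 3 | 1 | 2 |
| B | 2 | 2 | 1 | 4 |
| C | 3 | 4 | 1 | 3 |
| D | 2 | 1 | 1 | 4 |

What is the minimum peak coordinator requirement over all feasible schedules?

Early-start (A@1, B@1, C@1, D@1) gives peak 10: w1:10  w2:10  w3:7  w4:3  w5:0.
Shift C→3.
Schedule A@1, B@1, C@3, D@1: w1:6  w2:6  w3:7  w4:7  w5:4 — peak 7.

7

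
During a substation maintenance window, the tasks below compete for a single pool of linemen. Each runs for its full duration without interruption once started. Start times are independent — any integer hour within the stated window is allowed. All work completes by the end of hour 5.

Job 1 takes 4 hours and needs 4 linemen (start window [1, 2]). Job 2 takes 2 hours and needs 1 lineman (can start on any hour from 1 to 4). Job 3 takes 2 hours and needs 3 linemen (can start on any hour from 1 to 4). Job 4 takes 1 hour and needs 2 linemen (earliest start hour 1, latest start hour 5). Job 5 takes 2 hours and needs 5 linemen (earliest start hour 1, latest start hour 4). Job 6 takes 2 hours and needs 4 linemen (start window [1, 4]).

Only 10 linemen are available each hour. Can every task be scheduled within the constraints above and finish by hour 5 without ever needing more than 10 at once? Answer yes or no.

The minimum achievable peak is 11; 10 < 11, so no feasible schedule stays within the cap.

no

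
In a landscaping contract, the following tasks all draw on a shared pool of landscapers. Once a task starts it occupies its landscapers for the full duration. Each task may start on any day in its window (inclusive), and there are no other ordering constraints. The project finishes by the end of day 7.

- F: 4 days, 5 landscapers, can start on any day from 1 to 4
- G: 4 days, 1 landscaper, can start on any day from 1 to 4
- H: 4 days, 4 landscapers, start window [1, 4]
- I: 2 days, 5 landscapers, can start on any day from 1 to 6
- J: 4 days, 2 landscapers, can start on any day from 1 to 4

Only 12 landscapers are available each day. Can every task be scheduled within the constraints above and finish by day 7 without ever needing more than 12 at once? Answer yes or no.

Schedule F@1, G@1, H@1, I@5, J@1: d1:12  d2:12  d3:12  d4:12  d5:5  d6:5  d7:0 — peak 12 ≤ 12.

yes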